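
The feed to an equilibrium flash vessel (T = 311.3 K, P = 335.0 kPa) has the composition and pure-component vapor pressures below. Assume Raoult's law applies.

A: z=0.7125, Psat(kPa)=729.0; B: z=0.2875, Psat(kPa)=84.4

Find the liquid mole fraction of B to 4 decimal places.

Raoult's law: Kᵢ = Pᵢˢᵃᵗ/P = Pᵢˢᵃᵗ/335.0.
  K_A = 729.0/335.0 = 2.176119, K_B = 84.4/335.0 = 0.251940
Rachford–Rice: g(ψ) = Σ zᵢ(Kᵢ−1)/(1+ψ(Kᵢ−1)) = 0.
g(0) = ΣzᵢKᵢ − 1 = 0.6229 and g(1) = 1 − Σzᵢ/Kᵢ = -0.4686, so a root lies in (0, 1).
Binary case is linear: z₁(K₁−1)(1+ψ(K₂−1)) + z₂(K₂−1)(1+ψ(K₁−1)) = 0
⇒ ψ = [z₁(K₁−1)+z₂(K₂−1)] / [−(K₁−1)(K₂−1)] = 0.62292/0.87981 = 0.7080
Compositions from xᵢ = zᵢ/(1+ψ(Kᵢ−1)), yᵢ = Kᵢxᵢ:
  A: x = 0.3888, y = 0.8460
  B: x = 0.6112, y = 0.1540

x_B = 0.6112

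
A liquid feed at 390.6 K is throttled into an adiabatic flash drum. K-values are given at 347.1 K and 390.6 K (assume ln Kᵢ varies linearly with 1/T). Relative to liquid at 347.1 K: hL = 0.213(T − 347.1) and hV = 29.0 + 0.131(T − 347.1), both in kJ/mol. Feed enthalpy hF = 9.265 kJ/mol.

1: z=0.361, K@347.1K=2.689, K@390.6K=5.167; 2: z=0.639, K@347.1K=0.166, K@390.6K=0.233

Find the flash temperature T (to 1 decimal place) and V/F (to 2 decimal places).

T = 364.9 K, V/F = 0.20

Adiabatic flash: solve Rachford–Rice at each trial T, then check hF = ψ·hV(T) + (1−ψ)·hL(T).
  T = 347.1 K: K = (2.689, 0.166), RR gives ψ = 0.055, H_out = 1.581 kJ/mol
  T = 390.6 K: K = (5.167, 0.233), RR gives ψ = 0.317, H_out = 17.336 kJ/mol
  T = 368.9 K: K = (3.803, 0.199), RR gives ψ = 0.223, H_out = 10.699 kJ/mol
  T = 358.0 K: K = (3.215, 0.182), RR gives ψ = 0.153, H_out = 6.618 kJ/mol
  T = 363.4 K: K = (3.498, 0.190), RR gives ψ = 0.190, H_out = 8.729 kJ/mol
  T = 366.1 K: K = (3.646, 0.194), RR gives ψ = 0.207, H_out = 9.716 kJ/mol
  T = 364.8 K: K = (3.574, 0.192), RR gives ψ = 0.199, H_out = 9.246 kJ/mol
Linear interpolation between T = 364.8 (H_out = 9.246) and T = 366.1 (H_out = 9.716) on hF = 9.265 gives T ≈ 364.9 K, at which ψ = 0.20.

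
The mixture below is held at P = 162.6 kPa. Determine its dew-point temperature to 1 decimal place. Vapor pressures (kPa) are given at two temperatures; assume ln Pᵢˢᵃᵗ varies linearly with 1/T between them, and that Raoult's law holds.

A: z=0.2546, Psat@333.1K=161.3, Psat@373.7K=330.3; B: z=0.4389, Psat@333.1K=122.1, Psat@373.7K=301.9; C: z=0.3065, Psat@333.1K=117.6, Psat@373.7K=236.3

Dew-point temperature: Σzᵢ·P/Pᵢˢᵃᵗ(T) = 1. Interpolate ln Pᵢˢᵃᵗ = aᵢ + bᵢ/T.
  T = 333.1 K: ΣzᵢP/Pᵢˢᵃᵗ = 1.2649
  T = 373.7 K: ΣzᵢP/Pᵢˢᵃᵗ = 0.5726
  T = 353.4 K: ΣzᵢP/Pᵢˢᵃᵗ = 0.8309
  T = 343.2 K: ΣzᵢP/Pᵢˢᵃᵗ = 1.0195
  T = 348.3 K: ΣzᵢP/Pᵢˢᵃᵗ = 0.9189
  T = 345.8 K: ΣzᵢP/Pᵢˢᵃᵗ = 0.9666
  T = 344.5 K: ΣzᵢP/Pᵢˢᵃᵗ = 0.9926
Interpolating between 343.2 K and 344.5 K gives T ≈ 344.1 K.

T = 344.1 K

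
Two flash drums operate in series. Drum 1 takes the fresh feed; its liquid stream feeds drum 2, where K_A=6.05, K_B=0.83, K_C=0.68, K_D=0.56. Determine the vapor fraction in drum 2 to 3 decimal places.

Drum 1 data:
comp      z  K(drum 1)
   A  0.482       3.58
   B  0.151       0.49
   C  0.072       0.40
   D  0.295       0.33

Drum 1:
Newton–Raphson from ψ₁ = 0.5:
  ψ₁ = 0.500: g = 0.0807, g' = -1.035 → ψ₁ = 0.578
  ψ₁ = 0.578: g = 0.0013, g' = -1.009 → ψ₁ = 0.579
Converged at ψ₁ = 0.579.
Drum-1 compositions:
  A: x = 0.193, y = 0.692
  B: x = 0.214, y = 0.105
  C: x = 0.110, y = 0.044
  D: x = 0.482, y = 0.159
Drum-2 feed = drum-1 liquid: z₂ = (0.1932, 0.2143, 0.1104, 0.4821).
Drum 2:
Rachford–Rice: g(ψ₂) = Σ zᵢ(Kᵢ−1)/(1+ψ₂(Kᵢ−1)) = 0.
Feasibility: ΣzᵢKᵢ = 1.692, Σzᵢ/Kᵢ = 1.313 — both > 1, two phases present.
Iterate (Newton) starting at ψ₂ = 0.34:
  ψ₂ = 0.340: g = 0.0314, g' = -0.818 → ψ₂ = 0.378
  ψ₂ = 0.378: g = 0.0016, g' = -0.738 → ψ₂ = 0.381
Converged at ψ₂ = 0.381.
  A: x = 0.066, y = 0.400
  B: x = 0.229, y = 0.190
  C: x = 0.126, y = 0.085
  D: x = 0.579, y = 0.324

V/F (drum 2) = 0.381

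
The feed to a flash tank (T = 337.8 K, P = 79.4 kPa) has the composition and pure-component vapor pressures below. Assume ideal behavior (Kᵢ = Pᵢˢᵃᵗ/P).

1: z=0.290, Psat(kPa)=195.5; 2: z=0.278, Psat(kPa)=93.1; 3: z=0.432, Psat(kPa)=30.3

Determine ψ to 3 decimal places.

Raoult's law: Kᵢ = Pᵢˢᵃᵗ/P = Pᵢˢᵃᵗ/79.4.
  K_1 = 195.5/79.4 = 2.46222, K_2 = 93.1/79.4 = 1.17254, K_3 = 30.3/79.4 = 0.38161
Rachford–Rice: g(ψ) = Σ zᵢ(Kᵢ−1)/(1+ψ(Kᵢ−1)) = 0.
Feasibility: ΣzᵢKᵢ = 1.205, Σzᵢ/Kᵢ = 1.487 — both > 1, two phases present.
Newton iteration, ψ⁰ = 0.5:
  ψ = 0.500: g = -0.0976, g' = -0.560 → ψ = 0.326
  ψ = 0.326: g = -0.0019, g' = -0.551 → ψ = 0.322
Converged at ψ = 0.322.

ψ = 0.322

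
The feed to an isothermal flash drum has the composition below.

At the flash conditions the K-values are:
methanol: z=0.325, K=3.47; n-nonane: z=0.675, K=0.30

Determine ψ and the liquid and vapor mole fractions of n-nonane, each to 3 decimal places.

Rachford–Rice: g(ψ) = Σ zᵢ(Kᵢ−1)/(1+ψ(Kᵢ−1)) = 0.
g(0) = ΣzᵢKᵢ − 1 = 0.330 and g(1) = 1 − Σzᵢ/Kᵢ = -1.344, so a root lies in (0, 1).
Binary case is linear: z₁(K₁−1)(1+ψ(K₂−1)) + z₂(K₂−1)(1+ψ(K₁−1)) = 0
⇒ ψ = [z₁(K₁−1)+z₂(K₂−1)] / [−(K₁−1)(K₂−1)] = 0.3303/1.7290 = 0.191
Compositions from xᵢ = zᵢ/(1+ψ(Kᵢ−1)), yᵢ = Kᵢxᵢ:
  methanol: x = 0.221, y = 0.766
  n-nonane: x = 0.779, y = 0.234

ψ = 0.191, x_n-nonane = 0.779, y_n-nonane = 0.234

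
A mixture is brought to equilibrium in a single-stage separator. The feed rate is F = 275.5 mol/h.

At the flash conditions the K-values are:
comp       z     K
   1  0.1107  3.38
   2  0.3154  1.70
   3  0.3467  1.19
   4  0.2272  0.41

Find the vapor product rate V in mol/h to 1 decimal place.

V = 242.1 mol/h

Iterate (Newton) starting at V/F = 0.41:
  V/F = 0.4100: g = 0.18918, g' = -0.4023 → V/F = 0.8802
  V/F = 0.8802: g = -0.00071, g' = -0.4761 → V/F = 0.8787
Converged at V/F = 0.8787.
Then V = V/F·F = 0.8787·275.5 = 242.1 mol/h and L = F − V = 33.4 mol/h.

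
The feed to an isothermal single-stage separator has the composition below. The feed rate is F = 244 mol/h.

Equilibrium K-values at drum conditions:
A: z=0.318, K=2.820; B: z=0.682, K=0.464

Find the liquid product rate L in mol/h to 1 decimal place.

L = 190.7 mol/h

Newton iteration, β⁰ = 0.5:
  β = 0.500: g = -0.1964, g' = -0.654 → β = 0.200
  β = 0.200: g = 0.0149, g' = -0.812 → β = 0.218
  β = 0.218: g = 0.0002, g' = -0.791 → β = 0.219
Converged at β = 0.219.
Then V = β·F = 0.2186·244 = 53.3 mol/h and L = F − V = 190.7 mol/h.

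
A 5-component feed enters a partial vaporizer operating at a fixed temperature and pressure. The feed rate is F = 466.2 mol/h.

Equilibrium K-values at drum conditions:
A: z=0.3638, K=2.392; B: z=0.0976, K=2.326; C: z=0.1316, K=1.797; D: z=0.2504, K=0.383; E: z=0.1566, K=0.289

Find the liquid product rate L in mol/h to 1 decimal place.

Let ψ = V/F and solve Σ zᵢ(Kᵢ−1)/(1+ψ(Kᵢ−1)) = 0.
Feasibility: ΣzᵢKᵢ = 1.4749, Σzᵢ/Kᵢ = 1.4629 — both > 1, two phases present.
Newton iteration, ψ⁰ = 0.59:
  ψ = 0.5900: g = -0.01273, g' = -0.7758 → ψ = 0.5736
  ψ = 0.5736: g = -0.00008, g' = -0.7668 → ψ = 0.5735
Converged at ψ = 0.5735.
Then V = ψ·F = 0.5735·466.2 = 267.4 mol/h and L = F − V = 198.8 mol/h.

L = 198.8 mol/h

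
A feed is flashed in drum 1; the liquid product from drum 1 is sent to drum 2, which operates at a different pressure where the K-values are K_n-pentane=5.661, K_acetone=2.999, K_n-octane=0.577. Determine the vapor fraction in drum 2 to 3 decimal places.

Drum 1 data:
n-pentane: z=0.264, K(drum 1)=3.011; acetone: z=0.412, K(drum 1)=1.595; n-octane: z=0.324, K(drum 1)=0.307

Drum 1:
Material balance + equilibrium reduce to Σ zᵢ(Kᵢ−1)/(1+ψ₁(Kᵢ−1)) = 0.
Check two-phase: ΣzᵢKᵢ = 1.552 > 1 and Σzᵢ/Kᵢ = 1.401 > 1, so g(0) = 0.552 > 0 and g(1) = -0.401 < 0.
Newton–Raphson from ψ₁ = 0.33:
  ψ₁ = 0.330: g = 0.2329, g' = -0.749 → ψ₁ = 0.641
  ψ₁ = 0.641: g = 0.0055, g' = -0.784 → ψ₁ = 0.648
Converged at ψ₁ = 0.648.
Drum-1 compositions:
  n-pentane: x = 0.115, y = 0.345
  acetone: x = 0.297, y = 0.474
  n-octane: x = 0.588, y = 0.181
Drum-2 feed = drum-1 liquid: z₂ = (0.1146, 0.2974, 0.5880).
Drum 2:
Let ψ₂ = V/F and solve Σ zᵢ(Kᵢ−1)/(1+ψ₂(Kᵢ−1)) = 0.
g(0) = ΣzᵢKᵢ − 1 = 0.880 and g(1) = 1 − Σzᵢ/Kᵢ = -0.138, so a root lies in (0, 1).
Newton–Raphson from ψ₂ = 0.5:
  ψ₂ = 0.500: g = 0.1423, g' = -0.691 → ψ₂ = 0.706
  ψ₂ = 0.706: g = 0.0165, g' = -0.554 → ψ₂ = 0.736
Converged at ψ₂ = 0.736.
  n-pentane: x = 0.026, y = 0.146
  acetone: x = 0.120, y = 0.361
  n-octane: x = 0.854, y = 0.493

V/F (drum 2) = 0.736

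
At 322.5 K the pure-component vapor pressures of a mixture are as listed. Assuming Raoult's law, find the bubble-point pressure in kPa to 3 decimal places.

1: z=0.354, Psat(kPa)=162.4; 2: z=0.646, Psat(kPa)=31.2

Pbub = 77.645 kPa

At the bubble point ψ → 0, so ΣzᵢKᵢ = 1 with Kᵢ = Pᵢˢᵃᵗ/P ⇒ P = ΣzᵢPᵢˢᵃᵗ.
P = 0.354·162.4 + 0.646·31.2 = 77.645 kPa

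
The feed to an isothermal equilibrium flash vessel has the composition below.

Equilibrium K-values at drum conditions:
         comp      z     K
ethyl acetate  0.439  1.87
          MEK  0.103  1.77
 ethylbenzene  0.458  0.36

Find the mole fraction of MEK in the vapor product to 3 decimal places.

Iterate (Newton) starting at ψ = 0.5:
  ψ = 0.500: g = -0.1076, g' = -0.599 → ψ = 0.320
  ψ = 0.320: g = -0.0064, g' = -0.539 → ψ = 0.308
Converged at ψ = 0.308.
Compositions from xᵢ = zᵢ/(1+ψ(Kᵢ−1)), yᵢ = Kᵢxᵢ:
  ethyl acetate: x = 0.346, y = 0.647
  MEK: x = 0.083, y = 0.147
  ethylbenzene: x = 0.571, y = 0.205

y_MEK = 0.147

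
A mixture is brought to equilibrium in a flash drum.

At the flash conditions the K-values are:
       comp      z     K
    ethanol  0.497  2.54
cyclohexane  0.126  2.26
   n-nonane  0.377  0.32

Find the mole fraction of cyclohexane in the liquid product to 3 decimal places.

x_cyclohexane = 0.069

Newton iteration, β⁰ = 0.5:
  β = 0.500: g = 0.1414, g' = -0.852 → β = 0.666
  β = 0.666: g = -0.0044, g' = -0.929 → β = 0.661
Converged at β = 0.661.
Compositions from xᵢ = zᵢ/(1+β(Kᵢ−1)), yᵢ = Kᵢxᵢ:
  ethanol: x = 0.246, y = 0.625
  cyclohexane: x = 0.069, y = 0.155
  n-nonane: x = 0.685, y = 0.219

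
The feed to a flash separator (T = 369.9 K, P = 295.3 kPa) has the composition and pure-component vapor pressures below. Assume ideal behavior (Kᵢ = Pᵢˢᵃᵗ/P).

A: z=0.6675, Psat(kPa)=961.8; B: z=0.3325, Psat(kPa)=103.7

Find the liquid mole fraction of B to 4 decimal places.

x_B = 0.7767

Raoult's law: Kᵢ = Pᵢˢᵃᵗ/P = Pᵢˢᵃᵗ/295.3.
  K_A = 961.8/295.3 = 3.257027, K_B = 103.7/295.3 = 0.351168
Let ψ = V/F and solve Σ zᵢ(Kᵢ−1)/(1+ψ(Kᵢ−1)) = 0.
Check two-phase: ΣzᵢKᵢ = 2.2908 > 1 and Σzᵢ/Kᵢ = 1.1518 > 1, so g(0) = 1.2908 > 0 and g(1) = -0.1518 < 0.
Iterate (Newton) starting at ψ = 0.67:
  ψ = 0.6700: g = 0.21805, g' = -0.9768 → ψ = 0.8932
  ψ = 0.8932: g = -0.01359, g' = -1.1656 → ψ = 0.8816
  ψ = 0.8816: g = -0.00012, g' = -1.1445 → ψ = 0.8815
Converged at ψ = 0.8815.
Compositions from xᵢ = zᵢ/(1+ψ(Kᵢ−1)), yᵢ = Kᵢxᵢ:
  A: x = 0.2233, y = 0.7272
  B: x = 0.7767, y = 0.2728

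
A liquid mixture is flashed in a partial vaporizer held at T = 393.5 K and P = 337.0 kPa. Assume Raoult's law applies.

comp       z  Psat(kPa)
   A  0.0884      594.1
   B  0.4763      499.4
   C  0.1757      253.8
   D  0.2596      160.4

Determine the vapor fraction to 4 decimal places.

ψ = 0.4998

Raoult's law: Kᵢ = Pᵢˢᵃᵗ/P = Pᵢˢᵃᵗ/337.0.
  K_A = 594.1/337.0 = 1.762908, K_B = 499.4/337.0 = 1.481899, K_C = 253.8/337.0 = 0.753116, K_D = 160.4/337.0 = 0.475964
Let ψ = V/F and solve Σ zᵢ(Kᵢ−1)/(1+ψ(Kᵢ−1)) = 0.
Feasibility: ΣzᵢKᵢ = 1.1176, Σzᵢ/Kᵢ = 1.1503 — both > 1, two phases present.
Newton iteration, ψ⁰ = 0.52:
  ψ = 0.5200: g = -0.00494, g' = -0.2459 → ψ = 0.4999
  ψ = 0.4999: g = -0.00002, g' = -0.2436 → ψ = 0.4998
Converged at ψ = 0.4998.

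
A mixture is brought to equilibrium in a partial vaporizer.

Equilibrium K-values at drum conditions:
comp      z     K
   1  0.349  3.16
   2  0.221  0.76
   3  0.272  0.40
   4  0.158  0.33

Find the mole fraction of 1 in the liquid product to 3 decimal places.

x_1 = 0.191

Let β = V/F and solve Σ zᵢ(Kᵢ−1)/(1+β(Kᵢ−1)) = 0.
Check two-phase: ΣzᵢKᵢ = 1.432 > 1 and Σzᵢ/Kᵢ = 1.560 > 1, so g(0) = 0.432 > 0 and g(1) = -0.560 < 0.
Iterate (Newton) starting at β = 0.5:
  β = 0.500: g = -0.0902, g' = -0.753 → β = 0.380
  β = 0.380: g = 0.0020, g' = -0.798 → β = 0.383
Converged at β = 0.383.
Compositions from xᵢ = zᵢ/(1+β(Kᵢ−1)), yᵢ = Kᵢxᵢ:
  1: x = 0.191, y = 0.604
  2: x = 0.243, y = 0.185
  3: x = 0.353, y = 0.141
  4: x = 0.213, y = 0.070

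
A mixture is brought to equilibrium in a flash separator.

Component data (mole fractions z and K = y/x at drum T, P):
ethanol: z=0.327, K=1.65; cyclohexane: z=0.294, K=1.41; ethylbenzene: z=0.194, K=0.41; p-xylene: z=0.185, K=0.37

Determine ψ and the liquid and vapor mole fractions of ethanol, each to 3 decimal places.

Newton iteration, ψ⁰ = 0.5:
  ψ = 0.500: g = -0.0721, g' = -0.405 → ψ = 0.322
  ψ = 0.322: g = -0.0053, g' = -0.352 → ψ = 0.307
Converged at ψ = 0.307.
Compositions from xᵢ = zᵢ/(1+ψ(Kᵢ−1)), yᵢ = Kᵢxᵢ:
  ethanol: x = 0.273, y = 0.450
  cyclohexane: x = 0.261, y = 0.368
  ethylbenzene: x = 0.237, y = 0.097
  p-xylene: x = 0.229, y = 0.085

ψ = 0.307, x_ethanol = 0.273, y_ethanol = 0.450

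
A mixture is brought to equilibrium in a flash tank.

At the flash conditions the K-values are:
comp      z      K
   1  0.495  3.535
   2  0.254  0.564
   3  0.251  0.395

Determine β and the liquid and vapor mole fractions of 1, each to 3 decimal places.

Let β = V/F and solve Σ zᵢ(Kᵢ−1)/(1+β(Kᵢ−1)) = 0.
g(0) = ΣzᵢKᵢ − 1 = 0.992 and g(1) = 1 − Σzᵢ/Kᵢ = -0.226, so a root lies in (0, 1).
Newton iteration, β⁰ = 0.5:
  β = 0.500: g = 0.1941, g' = -0.886 → β = 0.719
  β = 0.719: g = 0.0145, g' = -0.789 → β = 0.737
Converged at β = 0.737.
Compositions from xᵢ = zᵢ/(1+β(Kᵢ−1)), yᵢ = Kᵢxᵢ:
  1: x = 0.173, y = 0.610
  2: x = 0.374, y = 0.211
  3: x = 0.453, y = 0.179

β = 0.737, x_1 = 0.173, y_1 = 0.610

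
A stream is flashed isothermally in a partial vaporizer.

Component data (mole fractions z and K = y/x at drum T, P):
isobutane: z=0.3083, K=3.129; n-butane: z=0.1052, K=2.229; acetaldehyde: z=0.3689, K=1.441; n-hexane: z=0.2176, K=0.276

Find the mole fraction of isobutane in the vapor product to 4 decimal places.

Rachford–Rice: g(V/F) = Σ zᵢ(Kᵢ−1)/(1+V/F(Kᵢ−1)) = 0.
Check two-phase: ΣzᵢKᵢ = 1.7908 > 1 and Σzᵢ/Kᵢ = 1.1901 > 1, so g(0) = 0.7908 > 0 and g(1) = -0.1901 < 0.
Iterate (Newton) starting at V/F = 0.5:
  V/F = 0.5000: g = 0.28438, g' = -0.7172 → V/F = 0.8965
  V/F = 0.8965: g = -0.04516, g' = -1.1642 → V/F = 0.8577
  V/F = 0.8577: g = -0.00243, g' = -1.0444 → V/F = 0.8554
Converged at V/F = 0.8554.
Compositions from xᵢ = zᵢ/(1+V/F(Kᵢ−1)), yᵢ = Kᵢxᵢ:
  isobutane: x = 0.1093, y = 0.3419
  n-butane: x = 0.0513, y = 0.1143
  acetaldehyde: x = 0.2679, y = 0.3860
  n-hexane: x = 0.5716, y = 0.1578

y_isobutane = 0.3419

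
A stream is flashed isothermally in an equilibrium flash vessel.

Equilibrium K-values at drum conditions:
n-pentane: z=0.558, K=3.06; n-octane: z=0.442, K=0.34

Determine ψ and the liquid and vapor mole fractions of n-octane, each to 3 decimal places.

Rachford–Rice: g(ψ) = Σ zᵢ(Kᵢ−1)/(1+ψ(Kᵢ−1)) = 0.
Feasibility: ΣzᵢKᵢ = 1.858, Σzᵢ/Kᵢ = 1.482 — both > 1, two phases present.
Binary case is linear: z₁(K₁−1)(1+ψ(K₂−1)) + z₂(K₂−1)(1+ψ(K₁−1)) = 0
⇒ ψ = [z₁(K₁−1)+z₂(K₂−1)] / [−(K₁−1)(K₂−1)] = 0.8578/1.3596 = 0.631
Compositions from xᵢ = zᵢ/(1+ψ(Kᵢ−1)), yᵢ = Kᵢxᵢ:
  n-pentane: x = 0.243, y = 0.742
  n-octane: x = 0.757, y = 0.258

ψ = 0.631, x_n-octane = 0.757, y_n-octane = 0.258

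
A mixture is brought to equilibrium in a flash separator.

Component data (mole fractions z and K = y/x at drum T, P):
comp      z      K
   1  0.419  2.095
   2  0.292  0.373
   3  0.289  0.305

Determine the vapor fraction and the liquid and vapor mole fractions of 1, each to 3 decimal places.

ψ = 0.103, x_1 = 0.376, y_1 = 0.789

Rachford–Rice: g(ψ) = Σ zᵢ(Kᵢ−1)/(1+ψ(Kᵢ−1)) = 0.
g(0) = ΣzᵢKᵢ − 1 = 0.075 and g(1) = 1 − Σzᵢ/Kᵢ = -0.930, so a root lies in (0, 1).
Newton iteration, ψ⁰ = 0.35:
  ψ = 0.350: g = -0.1683, g' = -0.695 → ψ = 0.108
  ψ = 0.108: g = -0.0031, g' = -0.697 → ψ = 0.103
Converged at ψ = 0.103.
Compositions from xᵢ = zᵢ/(1+ψ(Kᵢ−1)), yᵢ = Kᵢxᵢ:
  1: x = 0.376, y = 0.789
  2: x = 0.312, y = 0.116
  3: x = 0.311, y = 0.095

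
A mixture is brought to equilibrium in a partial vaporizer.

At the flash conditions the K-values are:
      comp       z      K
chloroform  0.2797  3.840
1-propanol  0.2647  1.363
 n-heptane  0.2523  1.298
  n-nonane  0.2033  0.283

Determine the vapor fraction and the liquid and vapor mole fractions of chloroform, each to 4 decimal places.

Let ψ = V/F and solve Σ zᵢ(Kᵢ−1)/(1+ψ(Kᵢ−1)) = 0.
g(0) = ΣzᵢKᵢ − 1 = 0.8199 and g(1) = 1 − Σzᵢ/Kᵢ = -0.1798, so a root lies in (0, 1).
Iterate (Newton) starting at ψ = 0.5:
  ψ = 0.5000: g = 0.24778, g' = -0.6811 → ψ = 0.8638
  ψ = 0.8638: g = -0.01993, g' = -0.9448 → ψ = 0.8427
  ψ = 0.8427: g = -0.00051, g' = -0.8978 → ψ = 0.8421
Converged at ψ = 0.8421.
Compositions from xᵢ = zᵢ/(1+ψ(Kᵢ−1)), yᵢ = Kᵢxᵢ:
  chloroform: x = 0.0825, y = 0.3167
  1-propanol: x = 0.2027, y = 0.2763
  n-heptane: x = 0.2017, y = 0.2618
  n-nonane: x = 0.5131, y = 0.1452

ψ = 0.8421, x_chloroform = 0.0825, y_chloroform = 0.3167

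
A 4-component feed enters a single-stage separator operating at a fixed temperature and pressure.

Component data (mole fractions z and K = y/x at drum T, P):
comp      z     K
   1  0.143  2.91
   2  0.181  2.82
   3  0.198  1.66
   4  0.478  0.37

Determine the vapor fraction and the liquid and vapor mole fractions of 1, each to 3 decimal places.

Let ψ = V/F and solve Σ zᵢ(Kᵢ−1)/(1+ψ(Kᵢ−1)) = 0.
g(0) = ΣzᵢKᵢ − 1 = 0.432 and g(1) = 1 − Σzᵢ/Kᵢ = -0.524, so a root lies in (0, 1).
Iterate (Newton) starting at ψ = 0.59:
  ψ = 0.590: g = -0.0980, g' = -0.780 → ψ = 0.464
  ψ = 0.464: g = -0.0024, g' = -0.752 → ψ = 0.461
Converged at ψ = 0.461.
Compositions from xᵢ = zᵢ/(1+ψ(Kᵢ−1)), yᵢ = Kᵢxᵢ:
  1: x = 0.076, y = 0.221
  2: x = 0.098, y = 0.277
  3: x = 0.152, y = 0.252
  4: x = 0.674, y = 0.249

ψ = 0.461, x_1 = 0.076, y_1 = 0.221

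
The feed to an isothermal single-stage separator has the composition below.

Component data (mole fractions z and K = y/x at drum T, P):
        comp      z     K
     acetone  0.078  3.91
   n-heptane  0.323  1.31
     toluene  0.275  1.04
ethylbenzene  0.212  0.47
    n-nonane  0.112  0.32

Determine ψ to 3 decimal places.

Material balance + equilibrium reduce to Σ zᵢ(Kᵢ−1)/(1+ψ(Kᵢ−1)) = 0.
Check two-phase: ΣzᵢKᵢ = 1.150 > 1 and Σzᵢ/Kᵢ = 1.332 > 1, so g(0) = 0.150 > 0 and g(1) = -0.332 < 0.
Newton–Raphson from ψ = 0.6:
  ψ = 0.600: g = -0.1156, g' = -0.386 → ψ = 0.301
  ψ = 0.301: g = -0.0058, g' = -0.380 → ψ = 0.285
Converged at ψ = 0.285.

ψ = 0.285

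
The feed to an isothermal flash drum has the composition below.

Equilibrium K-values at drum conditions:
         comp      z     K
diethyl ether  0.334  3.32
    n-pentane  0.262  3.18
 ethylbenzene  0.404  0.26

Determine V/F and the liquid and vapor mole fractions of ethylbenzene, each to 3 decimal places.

V/F = 0.626, x_ethylbenzene = 0.753, y_ethylbenzene = 0.196

Material balance + equilibrium reduce to Σ zᵢ(Kᵢ−1)/(1+V/F(Kᵢ−1)) = 0.
Feasibility: ΣzᵢKᵢ = 2.047, Σzᵢ/Kᵢ = 1.737 — both > 1, two phases present.
Newton iteration, V/F⁰ = 0.52:
  V/F = 0.520: g = 0.1329, g' = -1.227 → V/F = 0.628
  V/F = 0.628: g = -0.0024, g' = -1.292 → V/F = 0.626
Converged at V/F = 0.626.
Compositions from xᵢ = zᵢ/(1+V/F(Kᵢ−1)), yᵢ = Kᵢxᵢ:
  diethyl ether: x = 0.136, y = 0.452
  n-pentane: x = 0.111, y = 0.352
  ethylbenzene: x = 0.753, y = 0.196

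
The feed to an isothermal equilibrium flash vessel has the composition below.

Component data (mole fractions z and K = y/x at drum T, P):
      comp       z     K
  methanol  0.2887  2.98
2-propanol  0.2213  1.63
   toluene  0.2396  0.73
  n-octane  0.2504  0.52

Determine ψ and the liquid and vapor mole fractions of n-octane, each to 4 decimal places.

Material balance + equilibrium reduce to Σ zᵢ(Kᵢ−1)/(1+ψ(Kᵢ−1)) = 0.
Feasibility: ΣzᵢKᵢ = 1.5262, Σzᵢ/Kᵢ = 1.0424 — both > 1, two phases present.
Iterate (Newton) starting at ψ = 0.34:
  ψ = 0.3400: g = 0.24160, g' = -0.5674 → ψ = 0.7658
  ψ = 0.7658: g = 0.04962, g' = -0.3907 → ψ = 0.8928
  ψ = 0.8928: g = 0.00021, g' = -0.3907 → ψ = 0.8933
Converged at ψ = 0.8933.
Compositions from xᵢ = zᵢ/(1+ψ(Kᵢ−1)), yᵢ = Kᵢxᵢ:
  methanol: x = 0.1043, y = 0.3107
  2-propanol: x = 0.1416, y = 0.2308
  toluene: x = 0.3158, y = 0.2305
  n-octane: x = 0.4384, y = 0.2279

ψ = 0.8933, x_n-octane = 0.4384, y_n-octane = 0.2279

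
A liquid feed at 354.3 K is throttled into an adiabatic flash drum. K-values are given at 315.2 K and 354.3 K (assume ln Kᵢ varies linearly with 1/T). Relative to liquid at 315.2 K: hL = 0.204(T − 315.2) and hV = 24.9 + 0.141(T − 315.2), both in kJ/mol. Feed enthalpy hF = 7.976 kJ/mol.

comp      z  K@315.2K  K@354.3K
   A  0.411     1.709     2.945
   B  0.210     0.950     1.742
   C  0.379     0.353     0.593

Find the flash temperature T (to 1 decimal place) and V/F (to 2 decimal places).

Adiabatic flash: solve Rachford–Rice at each trial T, then check hF = ψ·hV(T) + (1−ψ)·hL(T).
  T = 315.2 K: K = (1.709, 0.950, 0.353), RR gives ψ = 0.098, H_out = 2.447 kJ/mol
  T = 354.3 K: K = (2.945, 1.742, 0.593), RR gives ψ = 1.000, H_out = 30.413 kJ/mol
  T = 334.8 K: K = (2.281, 1.310, 0.465), RR gives ψ = 0.714, H_out = 20.898 kJ/mol
  T = 325.0 K: K = (1.983, 1.121, 0.407), RR gives ψ = 0.444, H_out = 12.789 kJ/mol
  T = 320.1 K: K = (1.843, 1.033, 0.379), RR gives ψ = 0.286, H_out = 8.039 kJ/mol
  T = 317.6 K: K = (1.774, 0.990, 0.366), RR gives ψ = 0.195, H_out = 5.317 kJ/mol
  T = 318.9 K: K = (1.810, 1.013, 0.373), RR gives ψ = 0.244, H_out = 6.762 kJ/mol
Linear interpolation between T = 318.9 (H_out = 6.762) and T = 320.1 (H_out = 8.039) on hF = 7.976 gives T ≈ 320.0 K, at which ψ = 0.28.

T = 320.0 K, V/F = 0.28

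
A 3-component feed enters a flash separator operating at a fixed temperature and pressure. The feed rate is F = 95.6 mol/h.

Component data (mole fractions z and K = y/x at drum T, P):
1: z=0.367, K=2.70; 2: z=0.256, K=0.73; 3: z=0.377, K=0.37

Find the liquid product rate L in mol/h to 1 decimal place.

Newton–Raphson from ψ = 0.32:
  ψ = 0.320: g = 0.0309, g' = -0.702 → ψ = 0.364
  ψ = 0.364: g = 0.0005, g' = -0.680 → ψ = 0.365
Converged at ψ = 0.365.
Then V = ψ·F = 0.3648·95.6 = 34.9 mol/h and L = F − V = 60.7 mol/h.

L = 60.7 mol/h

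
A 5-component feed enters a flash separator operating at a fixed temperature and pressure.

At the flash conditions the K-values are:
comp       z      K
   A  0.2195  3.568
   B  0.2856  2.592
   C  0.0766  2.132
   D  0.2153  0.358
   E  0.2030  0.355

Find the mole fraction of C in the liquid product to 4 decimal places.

Rachford–Rice: g(ψ) = Σ zᵢ(Kᵢ−1)/(1+ψ(Kᵢ−1)) = 0.
Check two-phase: ΣzᵢKᵢ = 1.8359 > 1 and Σzᵢ/Kᵢ = 1.3809 > 1, so g(0) = 0.8359 > 0 and g(1) = -0.3809 < 0.
Newton–Raphson from ψ = 0.49:
  ψ = 0.4900: g = 0.16770, g' = -0.9223 → ψ = 0.6718
  ψ = 0.6718: g = 0.00167, g' = -0.9330 → ψ = 0.6736
Converged at ψ = 0.6736.
Compositions from xᵢ = zᵢ/(1+ψ(Kᵢ−1)), yᵢ = Kᵢxᵢ:
  A: x = 0.0804, y = 0.2869
  B: x = 0.1378, y = 0.3572
  C: x = 0.0435, y = 0.0927
  D: x = 0.3794, y = 0.1358
  E: x = 0.3590, y = 0.1274

x_C = 0.0435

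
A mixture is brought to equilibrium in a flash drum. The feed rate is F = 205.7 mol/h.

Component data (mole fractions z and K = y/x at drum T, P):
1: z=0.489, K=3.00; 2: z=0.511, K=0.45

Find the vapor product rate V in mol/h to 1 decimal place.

Binary case is linear: z₁(K₁−1)(1+ψ(K₂−1)) + z₂(K₂−1)(1+ψ(K₁−1)) = 0
⇒ ψ = [z₁(K₁−1)+z₂(K₂−1)] / [−(K₁−1)(K₂−1)] = 0.6969/1.1000 = 0.634
Then V = ψ·F = 0.6336·205.7 = 130.3 mol/h and L = F − V = 75.4 mol/h.

V = 130.3 mol/h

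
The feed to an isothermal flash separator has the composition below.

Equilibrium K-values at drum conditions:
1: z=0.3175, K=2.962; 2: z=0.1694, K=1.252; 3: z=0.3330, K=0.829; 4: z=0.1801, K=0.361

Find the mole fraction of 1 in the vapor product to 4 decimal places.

Rachford–Rice: g(β) = Σ zᵢ(Kᵢ−1)/(1+β(Kᵢ−1)) = 0.
Check two-phase: ΣzᵢKᵢ = 1.4936 > 1 and Σzᵢ/Kᵢ = 1.1431 > 1, so g(0) = 0.4936 > 0 and g(1) = -0.1431 < 0.
Newton–Raphson from β = 0.64:
  β = 0.6400: g = 0.05427, g' = -0.4710 → β = 0.7552
  β = 0.7552: g = -0.00094, g' = -0.4936 → β = 0.7533
Converged at β = 0.7533.
Compositions from xᵢ = zᵢ/(1+β(Kᵢ−1)), yᵢ = Kᵢxᵢ:
  1: x = 0.1281, y = 0.3795
  2: x = 0.1424, y = 0.1783
  3: x = 0.3822, y = 0.3169
  4: x = 0.3473, y = 0.1254

y_1 = 0.3795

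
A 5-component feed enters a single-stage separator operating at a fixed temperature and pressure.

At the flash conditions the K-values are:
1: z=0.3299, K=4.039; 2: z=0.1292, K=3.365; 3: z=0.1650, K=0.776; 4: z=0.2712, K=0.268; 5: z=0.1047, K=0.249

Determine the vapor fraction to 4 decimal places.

Let ψ = V/F and solve Σ zᵢ(Kᵢ−1)/(1+ψ(Kᵢ−1)) = 0.
Check two-phase: ΣzᵢKᵢ = 1.9940 > 1 and Σzᵢ/Kᵢ = 1.7651 > 1, so g(0) = 0.9940 > 0 and g(1) = -0.7651 < 0.
Newton–Raphson from ψ = 0.5:
  ψ = 0.5000: g = 0.05728, g' = -1.1551 → ψ = 0.5496
  ψ = 0.5496: g = 0.00016, g' = -1.1527 → ψ = 0.5497
Converged at ψ = 0.5497.

ψ = 0.5497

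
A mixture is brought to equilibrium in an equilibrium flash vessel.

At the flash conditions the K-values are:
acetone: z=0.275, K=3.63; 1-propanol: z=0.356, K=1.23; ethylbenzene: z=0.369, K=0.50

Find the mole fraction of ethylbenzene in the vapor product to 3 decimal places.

y_ethylbenzene = 0.305

Rachford–Rice: g(ψ) = Σ zᵢ(Kᵢ−1)/(1+ψ(Kᵢ−1)) = 0.
g(0) = ΣzᵢKᵢ − 1 = 0.621 and g(1) = 1 − Σzᵢ/Kᵢ = -0.103, so a root lies in (0, 1).
Newton iteration, ψ⁰ = 0.5:
  ψ = 0.500: g = 0.1399, g' = -0.534 → ψ = 0.762
  ψ = 0.762: g = 0.0124, g' = -0.465 → ψ = 0.789
Converged at ψ = 0.789.
Compositions from xᵢ = zᵢ/(1+ψ(Kᵢ−1)), yᵢ = Kᵢxᵢ:
  acetone: x = 0.089, y = 0.325
  1-propanol: x = 0.301, y = 0.371
  ethylbenzene: x = 0.609, y = 0.305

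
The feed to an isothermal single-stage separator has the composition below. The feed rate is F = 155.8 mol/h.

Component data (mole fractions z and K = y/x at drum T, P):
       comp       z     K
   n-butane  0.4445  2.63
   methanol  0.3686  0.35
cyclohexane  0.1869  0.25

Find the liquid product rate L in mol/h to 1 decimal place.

Material balance + equilibrium reduce to Σ zᵢ(Kᵢ−1)/(1+ψ(Kᵢ−1)) = 0.
Check two-phase: ΣzᵢKᵢ = 1.3448 > 1 and Σzᵢ/Kᵢ = 1.9698 > 1, so g(0) = 0.3448 > 0 and g(1) = -0.9698 < 0.
Iterate (Newton) starting at ψ = 0.5:
  ψ = 0.5000: g = -0.18004, g' = -0.9694 → ψ = 0.3143
  ψ = 0.3143: g = -0.00541, g' = -0.9423 → ψ = 0.3085
Converged at ψ = 0.3086.
Then V = ψ·F = 0.3086·155.8 = 48.1 mol/h and L = F − V = 107.7 mol/h.

L = 107.7 mol/h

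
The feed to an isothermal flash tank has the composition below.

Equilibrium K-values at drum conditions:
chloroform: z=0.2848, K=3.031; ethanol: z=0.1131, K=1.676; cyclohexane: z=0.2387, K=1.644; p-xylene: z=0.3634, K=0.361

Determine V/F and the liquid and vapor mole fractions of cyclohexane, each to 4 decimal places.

V/F = 0.6686, x_cyclohexane = 0.1669, y_cyclohexane = 0.2743

Rachford–Rice: g(V/F) = Σ zᵢ(Kᵢ−1)/(1+V/F(Kᵢ−1)) = 0.
Check two-phase: ΣzᵢKᵢ = 1.5764 > 1 and Σzᵢ/Kᵢ = 1.3133 > 1, so g(0) = 0.5764 > 0 and g(1) = -0.3133 < 0.
Iterate (Newton) starting at V/F = 0.5:
  V/F = 0.5000: g = 0.11917, g' = -0.6951 → V/F = 0.6714
  V/F = 0.6714: g = -0.00209, g' = -0.7382 → V/F = 0.6686
Converged at V/F = 0.6686.
Compositions from xᵢ = zᵢ/(1+V/F(Kᵢ−1)), yᵢ = Kᵢxᵢ:
  chloroform: x = 0.1208, y = 0.3661
  ethanol: x = 0.0779, y = 0.1306
  cyclohexane: x = 0.1669, y = 0.2743
  p-xylene: x = 0.6345, y = 0.2290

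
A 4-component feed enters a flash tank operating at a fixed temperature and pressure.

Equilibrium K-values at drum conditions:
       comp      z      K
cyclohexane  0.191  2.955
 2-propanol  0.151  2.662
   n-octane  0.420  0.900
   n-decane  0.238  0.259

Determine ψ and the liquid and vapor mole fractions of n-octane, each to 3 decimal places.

ψ = 0.502, x_n-octane = 0.442, y_n-octane = 0.398

Rachford–Rice: g(ψ) = Σ zᵢ(Kᵢ−1)/(1+ψ(Kᵢ−1)) = 0.
Check two-phase: ΣzᵢKᵢ = 1.406 > 1 and Σzᵢ/Kᵢ = 1.507 > 1, so g(0) = 0.406 > 0 and g(1) = -0.507 < 0.
Newton–Raphson from ψ = 0.48:
  ψ = 0.480: g = 0.0144, g' = -0.643 → ψ = 0.502
Converged at ψ = 0.502.
Compositions from xᵢ = zᵢ/(1+ψ(Kᵢ−1)), yᵢ = Kᵢxᵢ:
  cyclohexane: x = 0.096, y = 0.285
  2-propanol: x = 0.082, y = 0.219
  n-octane: x = 0.442, y = 0.398
  n-decane: x = 0.379, y = 0.098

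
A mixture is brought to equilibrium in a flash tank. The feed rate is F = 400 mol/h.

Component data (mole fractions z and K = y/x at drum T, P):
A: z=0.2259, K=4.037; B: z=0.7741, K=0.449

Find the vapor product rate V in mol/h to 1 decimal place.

Material balance + equilibrium reduce to Σ zᵢ(Kᵢ−1)/(1+ψ(Kᵢ−1)) = 0.
Check two-phase: ΣzᵢKᵢ = 1.2595 > 1 and Σzᵢ/Kᵢ = 1.7800 > 1, so g(0) = 0.2595 > 0 and g(1) = -0.7800 < 0.
Binary case is linear: z₁(K₁−1)(1+ψ(K₂−1)) + z₂(K₂−1)(1+ψ(K₁−1)) = 0
⇒ ψ = [z₁(K₁−1)+z₂(K₂−1)] / [−(K₁−1)(K₂−1)] = 0.25953/1.67339 = 0.1551
Then V = ψ·F = 0.1551·400 = 62.0 mol/h and L = F − V = 338.0 mol/h.

V = 62.0 mol/h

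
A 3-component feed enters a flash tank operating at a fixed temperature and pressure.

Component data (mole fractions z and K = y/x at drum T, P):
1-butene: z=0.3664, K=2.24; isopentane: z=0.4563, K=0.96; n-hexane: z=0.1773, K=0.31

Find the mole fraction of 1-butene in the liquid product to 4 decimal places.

x_1-butene = 0.1996

Let ψ = V/F and solve Σ zᵢ(Kᵢ−1)/(1+ψ(Kᵢ−1)) = 0.
Feasibility: ΣzᵢKᵢ = 1.3137, Σzᵢ/Kᵢ = 1.2108 — both > 1, two phases present.
Newton–Raphson from ψ = 0.48:
  ψ = 0.4800: g = 0.08328, g' = -0.4109 → ψ = 0.6827
  ψ = 0.6827: g = -0.00401, g' = -0.4677 → ψ = 0.6741
Converged at ψ = 0.6741.
Compositions from xᵢ = zᵢ/(1+ψ(Kᵢ−1)), yᵢ = Kᵢxᵢ:
  1-butene: x = 0.1996, y = 0.4471
  isopentane: x = 0.4689, y = 0.4502
  n-hexane: x = 0.3315, y = 0.1028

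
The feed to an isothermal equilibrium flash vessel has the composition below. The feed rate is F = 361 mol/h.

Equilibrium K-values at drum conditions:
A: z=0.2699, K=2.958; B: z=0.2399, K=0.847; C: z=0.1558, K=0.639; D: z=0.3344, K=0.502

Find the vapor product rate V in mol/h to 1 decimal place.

V = 132.5 mol/h

Material balance + equilibrium reduce to Σ zᵢ(Kᵢ−1)/(1+ψ(Kᵢ−1)) = 0.
g(0) = ΣzᵢKᵢ − 1 = 0.2690 and g(1) = 1 − Σzᵢ/Kᵢ = -0.2844, so a root lies in (0, 1).
Newton–Raphson from ψ = 0.67:
  ψ = 0.6700: g = -0.13642, g' = -0.4227 → ψ = 0.3473
  ψ = 0.3473: g = 0.01015, g' = -0.5207 → ψ = 0.3668
  ψ = 0.3668: g = 0.00013, g' = -0.5079 → ψ = 0.3670
Converged at ψ = 0.3670.
Then V = ψ·F = 0.3670·361 = 132.5 mol/h and L = F − V = 228.5 mol/h.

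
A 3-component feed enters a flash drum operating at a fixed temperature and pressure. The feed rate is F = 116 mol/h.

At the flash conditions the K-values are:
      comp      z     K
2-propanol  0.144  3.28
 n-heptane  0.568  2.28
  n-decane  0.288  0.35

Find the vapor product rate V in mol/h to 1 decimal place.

Rachford–Rice: g(ψ) = Σ zᵢ(Kᵢ−1)/(1+ψ(Kᵢ−1)) = 0.
Feasibility: ΣzᵢKᵢ = 1.868, Σzᵢ/Kᵢ = 1.116 — both > 1, two phases present.
Newton–Raphson from ψ = 0.53:
  ψ = 0.530: g = 0.2963, g' = -0.767 → ψ = 0.916
  ψ = 0.916: g = -0.0220, g' = -1.019 → ψ = 0.895
  ψ = 0.895: g = -0.0005, g' = -0.978 → ψ = 0.894
Converged at ψ = 0.894.
Then V = ψ·F = 0.8942·116 = 103.7 mol/h and L = F − V = 12.3 mol/h.

V = 103.7 mol/h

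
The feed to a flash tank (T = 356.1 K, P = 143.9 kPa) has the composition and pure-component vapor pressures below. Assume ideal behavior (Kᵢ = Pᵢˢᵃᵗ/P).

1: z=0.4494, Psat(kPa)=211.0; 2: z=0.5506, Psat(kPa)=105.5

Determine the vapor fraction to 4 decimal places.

Raoult's law: Kᵢ = Pᵢˢᵃᵗ/P = Pᵢˢᵃᵗ/143.9.
  K_1 = 211.0/143.9 = 1.466296, K_2 = 105.5/143.9 = 0.733148
Binary case is linear: z₁(K₁−1)(1+ψ(K₂−1)) + z₂(K₂−1)(1+ψ(K₁−1)) = 0
⇒ ψ = [z₁(K₁−1)+z₂(K₂−1)] / [−(K₁−1)(K₂−1)] = 0.06262/0.12443 = 0.5033

ψ = 0.5033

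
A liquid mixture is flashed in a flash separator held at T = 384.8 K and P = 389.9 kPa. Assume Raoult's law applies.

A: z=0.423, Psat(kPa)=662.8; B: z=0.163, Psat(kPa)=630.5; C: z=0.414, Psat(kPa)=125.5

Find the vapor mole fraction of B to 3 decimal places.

Raoult's law: Kᵢ = Pᵢˢᵃᵗ/P = Pᵢˢᵃᵗ/389.9.
  K_A = 662.8/389.9 = 1.69992, K_B = 630.5/389.9 = 1.61708, K_C = 125.5/389.9 = 0.32188
Let β = V/F and solve Σ zᵢ(Kᵢ−1)/(1+β(Kᵢ−1)) = 0.
g(0) = ΣzᵢKᵢ − 1 = 0.116 and g(1) = 1 − Σzᵢ/Kᵢ = -0.636, so a root lies in (0, 1).
Newton–Raphson from β = 0.5:
  β = 0.500: g = -0.1286, g' = -0.586 → β = 0.280
  β = 0.280: g = -0.0135, g' = -0.480 → β = 0.252
Converged at β = 0.252.
Compositions from xᵢ = zᵢ/(1+β(Kᵢ−1)), yᵢ = Kᵢxᵢ:
  A: x = 0.360, y = 0.611
  B: x = 0.141, y = 0.228
  C: x = 0.499, y = 0.161

y_B = 0.228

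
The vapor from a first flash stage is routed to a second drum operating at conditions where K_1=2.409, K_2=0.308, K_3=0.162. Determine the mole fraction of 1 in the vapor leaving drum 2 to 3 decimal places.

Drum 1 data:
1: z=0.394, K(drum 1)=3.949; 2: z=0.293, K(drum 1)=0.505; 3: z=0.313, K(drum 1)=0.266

y_1 (drum 2) = 0.842

Drum 1:
Material balance + equilibrium reduce to Σ zᵢ(Kᵢ−1)/(1+ψ₁(Kᵢ−1)) = 0.
Feasibility: ΣzᵢKᵢ = 1.787, Σzᵢ/Kᵢ = 1.857 — both > 1, two phases present.
Newton iteration, ψ₁⁰ = 0.5:
  ψ₁ = 0.500: g = -0.0861, g' = -1.107 → ψ₁ = 0.422
  ψ₁ = 0.422: g = 0.0013, g' = -1.149 → ψ₁ = 0.423
Converged at ψ₁ = 0.423.
Drum-1 compositions:
  1: x = 0.175, y = 0.692
  2: x = 0.371, y = 0.187
  3: x = 0.454, y = 0.121
Drum-2 feed = drum-1 vapor: z₂ = (0.6920, 0.1872, 0.1208).
Drum 2:
Let ψ₂ = V/F and solve Σ zᵢ(Kᵢ−1)/(1+ψ₂(Kᵢ−1)) = 0.
Check two-phase: ΣzᵢKᵢ = 1.744 > 1 and Σzᵢ/Kᵢ = 1.641 > 1, so g(0) = 0.744 > 0 and g(1) = -0.641 < 0.
Newton iteration, ψ₂⁰ = 0.67:
  ψ₂ = 0.670: g = 0.0292, g' = -1.116 → ψ₂ = 0.696
Converged at ψ₂ = 0.696.
  1: x = 0.349, y = 0.842
  2: x = 0.361, y = 0.111
  3: x = 0.290, y = 0.047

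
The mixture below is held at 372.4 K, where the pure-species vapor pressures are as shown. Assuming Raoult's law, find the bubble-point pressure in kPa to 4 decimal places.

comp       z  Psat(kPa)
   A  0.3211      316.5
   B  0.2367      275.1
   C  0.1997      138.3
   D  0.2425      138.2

At the bubble point ψ → 0, so ΣzᵢKᵢ = 1 with Kᵢ = Pᵢˢᵃᵗ/P ⇒ P = ΣzᵢPᵢˢᵃᵗ.
P = 0.3211·316.5 + 0.2367·275.1 + 0.1997·138.3 + 0.2425·138.2 = 227.8763 kPa

Pbub = 227.8763 kPa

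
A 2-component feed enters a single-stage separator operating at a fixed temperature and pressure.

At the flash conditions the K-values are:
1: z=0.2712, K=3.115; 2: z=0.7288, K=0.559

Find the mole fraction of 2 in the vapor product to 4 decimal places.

Let ψ = V/F and solve Σ zᵢ(Kᵢ−1)/(1+ψ(Kᵢ−1)) = 0.
Check two-phase: ΣzᵢKᵢ = 1.2522 > 1 and Σzᵢ/Kᵢ = 1.3908 > 1, so g(0) = 0.2522 > 0 and g(1) = -0.3908 < 0.
Binary case is linear: z₁(K₁−1)(1+ψ(K₂−1)) + z₂(K₂−1)(1+ψ(K₁−1)) = 0
⇒ ψ = [z₁(K₁−1)+z₂(K₂−1)] / [−(K₁−1)(K₂−1)] = 0.25219/0.93271 = 0.2704
Compositions from xᵢ = zᵢ/(1+ψ(Kᵢ−1)), yᵢ = Kᵢxᵢ:
  1: x = 0.1725, y = 0.5374
  2: x = 0.8275, y = 0.4626

y_2 = 0.4626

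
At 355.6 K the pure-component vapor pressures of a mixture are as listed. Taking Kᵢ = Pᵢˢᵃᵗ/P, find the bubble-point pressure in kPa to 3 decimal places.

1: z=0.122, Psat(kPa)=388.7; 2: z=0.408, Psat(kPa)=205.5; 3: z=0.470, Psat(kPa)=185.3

Pbub = 218.356 kPa

At the bubble point ψ → 0, so ΣzᵢKᵢ = 1 with Kᵢ = Pᵢˢᵃᵗ/P ⇒ P = ΣzᵢPᵢˢᵃᵗ.
P = 0.122·388.7 + 0.408·205.5 + 0.470·185.3 = 218.356 kPa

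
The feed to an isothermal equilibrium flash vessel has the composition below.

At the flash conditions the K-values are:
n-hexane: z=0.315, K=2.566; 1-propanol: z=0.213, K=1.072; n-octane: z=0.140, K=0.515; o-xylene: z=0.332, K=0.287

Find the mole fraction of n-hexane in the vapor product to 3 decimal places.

Let β = V/F and solve Σ zᵢ(Kᵢ−1)/(1+β(Kᵢ−1)) = 0.
g(0) = ΣzᵢKᵢ − 1 = 0.204 and g(1) = 1 − Σzᵢ/Kᵢ = -0.750, so a root lies in (0, 1).
Newton–Raphson from β = 0.5:
  β = 0.500: g = -0.1660, g' = -0.709 → β = 0.266
  β = 0.266: g = -0.0067, g' = -0.687 → β = 0.256
Converged at β = 0.256.
Compositions from xᵢ = zᵢ/(1+β(Kᵢ−1)), yᵢ = Kᵢxᵢ:
  n-hexane: x = 0.225, y = 0.577
  1-propanol: x = 0.209, y = 0.224
  n-octane: x = 0.160, y = 0.082
  o-xylene: x = 0.406, y = 0.117

y_n-hexane = 0.577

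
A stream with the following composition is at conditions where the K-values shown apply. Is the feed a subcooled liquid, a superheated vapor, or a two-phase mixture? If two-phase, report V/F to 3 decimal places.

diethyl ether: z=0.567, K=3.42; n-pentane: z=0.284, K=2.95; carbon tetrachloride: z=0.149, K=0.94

superheated vapor

ΣzᵢKᵢ = 2.917; Σzᵢ/Kᵢ = 0.421.
Since Σzᵢ/Kᵢ < 1 the mixture is above its dew point — single vapor phase.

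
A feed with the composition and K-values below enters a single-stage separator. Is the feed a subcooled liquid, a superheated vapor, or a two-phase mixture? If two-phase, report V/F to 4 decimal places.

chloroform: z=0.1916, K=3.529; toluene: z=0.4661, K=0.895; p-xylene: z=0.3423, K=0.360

ΣzᵢKᵢ = 1.2165; Σzᵢ/Kᵢ = 1.5259.
Both exceed 1, so a two-phase solution exists.
Material balance + equilibrium reduce to Σ zᵢ(Kᵢ−1)/(1+ψ(Kᵢ−1)) = 0.
Newton–Raphson from ψ = 0.5:
  ψ = 0.5000: g = -0.15984, g' = -0.5479 → ψ = 0.2083
  ψ = 0.2083: g = 0.01458, g' = -0.7178 → ψ = 0.2286
  ψ = 0.2286: g = 0.00029, g' = -0.6898 → ψ = 0.2290
Converged at ψ = 0.2290.

two-phase, V/F = 0.2290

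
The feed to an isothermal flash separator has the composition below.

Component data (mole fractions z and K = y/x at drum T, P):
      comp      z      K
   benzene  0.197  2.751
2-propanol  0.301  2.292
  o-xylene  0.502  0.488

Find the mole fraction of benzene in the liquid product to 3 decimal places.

Newton iteration, β⁰ = 0.46:
  β = 0.460: g = 0.0988, g' = -0.608 → β = 0.622
  β = 0.622: g = 0.0034, g' = -0.576 → β = 0.628
Converged at β = 0.628.
Compositions from xᵢ = zᵢ/(1+β(Kᵢ−1)), yᵢ = Kᵢxᵢ:
  benzene: x = 0.094, y = 0.258
  2-propanol: x = 0.166, y = 0.381
  o-xylene: x = 0.740, y = 0.361

x_benzene = 0.094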